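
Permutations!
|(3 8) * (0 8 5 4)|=5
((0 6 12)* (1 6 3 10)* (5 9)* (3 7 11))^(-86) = (0 11 10 6)(1 12 7 3)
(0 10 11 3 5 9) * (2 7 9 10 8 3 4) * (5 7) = (0 8 3 7 9)(2 5 10 11 4) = [8, 1, 5, 7, 2, 10, 6, 9, 3, 0, 11, 4]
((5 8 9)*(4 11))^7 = (4 11)(5 8 9)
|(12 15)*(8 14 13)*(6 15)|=3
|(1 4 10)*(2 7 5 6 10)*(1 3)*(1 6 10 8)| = |(1 4 2 7 5 10 3 6 8)| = 9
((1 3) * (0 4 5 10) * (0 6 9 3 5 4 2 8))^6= (10)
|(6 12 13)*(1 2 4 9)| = |(1 2 4 9)(6 12 13)| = 12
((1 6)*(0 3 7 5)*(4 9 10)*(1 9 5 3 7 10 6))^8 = ((0 7 3 10 4 5)(6 9))^8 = (0 3 4)(5 7 10)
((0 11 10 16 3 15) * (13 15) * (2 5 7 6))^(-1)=((0 11 10 16 3 13 15)(2 5 7 6))^(-1)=(0 15 13 3 16 10 11)(2 6 7 5)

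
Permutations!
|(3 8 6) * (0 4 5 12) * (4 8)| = |(0 8 6 3 4 5 12)| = 7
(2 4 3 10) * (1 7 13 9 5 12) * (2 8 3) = [0, 7, 4, 10, 2, 12, 6, 13, 3, 5, 8, 11, 1, 9] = (1 7 13 9 5 12)(2 4)(3 10 8)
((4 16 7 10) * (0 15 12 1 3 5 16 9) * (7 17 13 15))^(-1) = (0 9 4 10 7)(1 12 15 13 17 16 5 3)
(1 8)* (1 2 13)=(1 8 2 13)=[0, 8, 13, 3, 4, 5, 6, 7, 2, 9, 10, 11, 12, 1]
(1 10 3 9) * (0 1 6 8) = (0 1 10 3 9 6 8) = [1, 10, 2, 9, 4, 5, 8, 7, 0, 6, 3]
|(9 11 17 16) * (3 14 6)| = 12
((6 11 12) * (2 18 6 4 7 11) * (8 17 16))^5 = ((2 18 6)(4 7 11 12)(8 17 16))^5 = (2 6 18)(4 7 11 12)(8 16 17)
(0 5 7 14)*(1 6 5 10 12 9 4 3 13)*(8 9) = (0 10 12 8 9 4 3 13 1 6 5 7 14) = [10, 6, 2, 13, 3, 7, 5, 14, 9, 4, 12, 11, 8, 1, 0]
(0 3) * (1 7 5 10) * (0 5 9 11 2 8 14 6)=(0 3 5 10 1 7 9 11 2 8 14 6)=[3, 7, 8, 5, 4, 10, 0, 9, 14, 11, 1, 2, 12, 13, 6]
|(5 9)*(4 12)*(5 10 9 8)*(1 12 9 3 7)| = 14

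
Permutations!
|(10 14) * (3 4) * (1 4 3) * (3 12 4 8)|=10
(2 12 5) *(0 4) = (0 4)(2 12 5) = [4, 1, 12, 3, 0, 2, 6, 7, 8, 9, 10, 11, 5]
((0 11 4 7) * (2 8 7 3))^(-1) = (0 7 8 2 3 4 11) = ((0 11 4 3 2 8 7))^(-1)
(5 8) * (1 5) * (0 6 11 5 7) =[6, 7, 2, 3, 4, 8, 11, 0, 1, 9, 10, 5] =(0 6 11 5 8 1 7)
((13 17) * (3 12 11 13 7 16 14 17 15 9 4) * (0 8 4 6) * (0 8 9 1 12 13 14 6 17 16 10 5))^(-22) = (0 17 10)(5 9 7)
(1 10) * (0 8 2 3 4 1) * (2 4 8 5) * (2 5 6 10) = (0 6 10)(1 2 3 8 4) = [6, 2, 3, 8, 1, 5, 10, 7, 4, 9, 0]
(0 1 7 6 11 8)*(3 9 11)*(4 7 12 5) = (0 1 12 5 4 7 6 3 9 11 8) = [1, 12, 2, 9, 7, 4, 3, 6, 0, 11, 10, 8, 5]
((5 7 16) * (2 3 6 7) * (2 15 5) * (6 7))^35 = (2 16 7 3)(5 15)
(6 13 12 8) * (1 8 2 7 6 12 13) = [0, 8, 7, 3, 4, 5, 1, 6, 12, 9, 10, 11, 2, 13] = (13)(1 8 12 2 7 6)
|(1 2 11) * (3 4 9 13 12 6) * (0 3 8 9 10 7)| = |(0 3 4 10 7)(1 2 11)(6 8 9 13 12)| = 15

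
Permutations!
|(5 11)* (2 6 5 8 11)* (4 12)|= |(2 6 5)(4 12)(8 11)|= 6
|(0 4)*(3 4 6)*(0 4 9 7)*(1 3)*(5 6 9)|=12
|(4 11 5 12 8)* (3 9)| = |(3 9)(4 11 5 12 8)| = 10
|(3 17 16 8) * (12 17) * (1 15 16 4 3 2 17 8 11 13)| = 30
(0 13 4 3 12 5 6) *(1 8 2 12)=(0 13 4 3 1 8 2 12 5 6)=[13, 8, 12, 1, 3, 6, 0, 7, 2, 9, 10, 11, 5, 4]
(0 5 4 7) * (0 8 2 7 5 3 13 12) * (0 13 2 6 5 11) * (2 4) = (0 3 4 11)(2 7 8 6 5)(12 13) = [3, 1, 7, 4, 11, 2, 5, 8, 6, 9, 10, 0, 13, 12]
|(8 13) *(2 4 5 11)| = 4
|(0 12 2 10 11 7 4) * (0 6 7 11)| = 12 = |(0 12 2 10)(4 6 7)|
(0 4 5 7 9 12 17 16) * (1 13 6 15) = (0 4 5 7 9 12 17 16)(1 13 6 15) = [4, 13, 2, 3, 5, 7, 15, 9, 8, 12, 10, 11, 17, 6, 14, 1, 0, 16]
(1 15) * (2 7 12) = [0, 15, 7, 3, 4, 5, 6, 12, 8, 9, 10, 11, 2, 13, 14, 1] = (1 15)(2 7 12)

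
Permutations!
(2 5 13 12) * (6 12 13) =(13)(2 5 6 12) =[0, 1, 5, 3, 4, 6, 12, 7, 8, 9, 10, 11, 2, 13]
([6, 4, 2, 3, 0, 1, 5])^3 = [1, 6, 2, 3, 5, 0, 4]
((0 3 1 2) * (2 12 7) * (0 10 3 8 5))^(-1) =(0 5 8)(1 3 10 2 7 12)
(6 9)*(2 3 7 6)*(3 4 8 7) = (2 4 8 7 6 9) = [0, 1, 4, 3, 8, 5, 9, 6, 7, 2]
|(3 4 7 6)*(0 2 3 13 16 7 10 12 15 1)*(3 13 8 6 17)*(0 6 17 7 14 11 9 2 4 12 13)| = |(0 4 10 13 16 14 11 9 2)(1 6 8 17 3 12 15)| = 63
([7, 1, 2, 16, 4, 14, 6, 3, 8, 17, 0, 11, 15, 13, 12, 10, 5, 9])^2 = (17)(0 3 5 12 10 7 16 14 15)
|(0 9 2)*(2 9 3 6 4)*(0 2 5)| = 5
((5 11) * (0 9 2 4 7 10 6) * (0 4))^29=(0 2 9)(4 7 10 6)(5 11)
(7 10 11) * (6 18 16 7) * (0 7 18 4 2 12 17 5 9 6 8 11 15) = (0 7 10 15)(2 12 17 5 9 6 4)(8 11)(16 18) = [7, 1, 12, 3, 2, 9, 4, 10, 11, 6, 15, 8, 17, 13, 14, 0, 18, 5, 16]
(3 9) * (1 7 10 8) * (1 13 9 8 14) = [0, 7, 2, 8, 4, 5, 6, 10, 13, 3, 14, 11, 12, 9, 1] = (1 7 10 14)(3 8 13 9)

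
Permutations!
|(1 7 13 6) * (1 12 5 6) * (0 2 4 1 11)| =21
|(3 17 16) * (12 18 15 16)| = |(3 17 12 18 15 16)| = 6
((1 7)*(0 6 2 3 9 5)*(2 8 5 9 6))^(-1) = (9)(0 5 8 6 3 2)(1 7)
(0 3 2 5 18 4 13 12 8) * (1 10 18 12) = (0 3 2 5 12 8)(1 10 18 4 13) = [3, 10, 5, 2, 13, 12, 6, 7, 0, 9, 18, 11, 8, 1, 14, 15, 16, 17, 4]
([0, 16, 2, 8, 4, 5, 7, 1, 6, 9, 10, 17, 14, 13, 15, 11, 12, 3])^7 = [0, 3, 2, 14, 4, 5, 11, 17, 15, 9, 10, 16, 6, 13, 7, 1, 8, 12]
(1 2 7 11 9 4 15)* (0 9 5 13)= (0 9 4 15 1 2 7 11 5 13)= [9, 2, 7, 3, 15, 13, 6, 11, 8, 4, 10, 5, 12, 0, 14, 1]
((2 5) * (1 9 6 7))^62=(1 6)(7 9)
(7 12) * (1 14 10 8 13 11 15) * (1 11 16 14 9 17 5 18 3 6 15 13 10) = [0, 9, 2, 6, 4, 18, 15, 12, 10, 17, 8, 13, 7, 16, 1, 11, 14, 5, 3] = (1 9 17 5 18 3 6 15 11 13 16 14)(7 12)(8 10)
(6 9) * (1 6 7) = [0, 6, 2, 3, 4, 5, 9, 1, 8, 7] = (1 6 9 7)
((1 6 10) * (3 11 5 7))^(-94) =(1 10 6)(3 5)(7 11)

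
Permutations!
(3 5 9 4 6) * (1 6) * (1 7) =(1 6 3 5 9 4 7) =[0, 6, 2, 5, 7, 9, 3, 1, 8, 4]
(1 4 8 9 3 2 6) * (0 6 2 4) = [6, 0, 2, 4, 8, 5, 1, 7, 9, 3] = (0 6 1)(3 4 8 9)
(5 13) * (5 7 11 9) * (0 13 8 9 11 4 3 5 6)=[13, 1, 2, 5, 3, 8, 0, 4, 9, 6, 10, 11, 12, 7]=(0 13 7 4 3 5 8 9 6)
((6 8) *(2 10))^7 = (2 10)(6 8)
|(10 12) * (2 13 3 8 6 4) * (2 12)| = 8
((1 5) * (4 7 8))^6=((1 5)(4 7 8))^6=(8)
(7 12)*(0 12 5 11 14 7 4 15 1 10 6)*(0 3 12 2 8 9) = [2, 10, 8, 12, 15, 11, 3, 5, 9, 0, 6, 14, 4, 13, 7, 1] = (0 2 8 9)(1 10 6 3 12 4 15)(5 11 14 7)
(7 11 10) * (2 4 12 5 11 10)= (2 4 12 5 11)(7 10)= [0, 1, 4, 3, 12, 11, 6, 10, 8, 9, 7, 2, 5]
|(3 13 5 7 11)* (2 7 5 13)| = |(13)(2 7 11 3)| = 4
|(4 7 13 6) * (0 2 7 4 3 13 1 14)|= 15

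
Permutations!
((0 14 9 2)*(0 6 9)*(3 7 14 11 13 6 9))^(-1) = ((0 11 13 6 3 7 14)(2 9))^(-1) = (0 14 7 3 6 13 11)(2 9)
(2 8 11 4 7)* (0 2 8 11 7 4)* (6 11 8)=(0 2 8 7 6 11)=[2, 1, 8, 3, 4, 5, 11, 6, 7, 9, 10, 0]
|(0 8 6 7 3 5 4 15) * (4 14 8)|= |(0 4 15)(3 5 14 8 6 7)|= 6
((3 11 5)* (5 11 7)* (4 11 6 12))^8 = ((3 7 5)(4 11 6 12))^8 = (12)(3 5 7)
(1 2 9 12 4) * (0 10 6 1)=(0 10 6 1 2 9 12 4)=[10, 2, 9, 3, 0, 5, 1, 7, 8, 12, 6, 11, 4]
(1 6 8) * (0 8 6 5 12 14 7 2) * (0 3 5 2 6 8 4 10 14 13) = [4, 2, 3, 5, 10, 12, 8, 6, 1, 9, 14, 11, 13, 0, 7] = (0 4 10 14 7 6 8 1 2 3 5 12 13)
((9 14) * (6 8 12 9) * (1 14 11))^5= (1 9 8 14 11 12 6)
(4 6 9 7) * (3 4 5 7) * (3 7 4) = (4 6 9 7 5) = [0, 1, 2, 3, 6, 4, 9, 5, 8, 7]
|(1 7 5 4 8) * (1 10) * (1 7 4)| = |(1 4 8 10 7 5)| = 6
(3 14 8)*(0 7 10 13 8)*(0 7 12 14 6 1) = (0 12 14 7 10 13 8 3 6 1) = [12, 0, 2, 6, 4, 5, 1, 10, 3, 9, 13, 11, 14, 8, 7]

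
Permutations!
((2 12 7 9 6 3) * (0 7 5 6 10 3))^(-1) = (0 6 5 12 2 3 10 9 7)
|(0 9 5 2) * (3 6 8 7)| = 4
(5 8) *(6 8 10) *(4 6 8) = (4 6)(5 10 8) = [0, 1, 2, 3, 6, 10, 4, 7, 5, 9, 8]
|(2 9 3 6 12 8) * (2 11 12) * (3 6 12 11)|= |(2 9 6)(3 12 8)|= 3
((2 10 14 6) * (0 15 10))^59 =(0 2 6 14 10 15) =((0 15 10 14 6 2))^59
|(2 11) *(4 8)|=|(2 11)(4 8)|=2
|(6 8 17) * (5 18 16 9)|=12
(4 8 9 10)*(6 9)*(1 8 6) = [0, 8, 2, 3, 6, 5, 9, 7, 1, 10, 4] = (1 8)(4 6 9 10)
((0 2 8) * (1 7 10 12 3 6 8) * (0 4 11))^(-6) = (0 12 11 10 4 7 8 1 6 2 3)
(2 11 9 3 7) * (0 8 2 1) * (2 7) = (0 8 7 1)(2 11 9 3) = [8, 0, 11, 2, 4, 5, 6, 1, 7, 3, 10, 9]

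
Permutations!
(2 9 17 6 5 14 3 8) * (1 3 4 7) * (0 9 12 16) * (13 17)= (0 9 13 17 6 5 14 4 7 1 3 8 2 12 16)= [9, 3, 12, 8, 7, 14, 5, 1, 2, 13, 10, 11, 16, 17, 4, 15, 0, 6]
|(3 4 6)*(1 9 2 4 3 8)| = |(1 9 2 4 6 8)| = 6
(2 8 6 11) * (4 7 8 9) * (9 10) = (2 10 9 4 7 8 6 11) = [0, 1, 10, 3, 7, 5, 11, 8, 6, 4, 9, 2]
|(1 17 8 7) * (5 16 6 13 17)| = 8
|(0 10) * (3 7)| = 2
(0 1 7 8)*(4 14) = (0 1 7 8)(4 14) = [1, 7, 2, 3, 14, 5, 6, 8, 0, 9, 10, 11, 12, 13, 4]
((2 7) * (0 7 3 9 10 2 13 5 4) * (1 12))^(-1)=(0 4 5 13 7)(1 12)(2 10 9 3)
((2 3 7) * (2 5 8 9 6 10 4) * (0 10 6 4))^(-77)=(0 10)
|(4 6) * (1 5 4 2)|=|(1 5 4 6 2)|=5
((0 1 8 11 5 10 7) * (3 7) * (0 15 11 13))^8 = ((0 1 8 13)(3 7 15 11 5 10))^8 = (3 15 5)(7 11 10)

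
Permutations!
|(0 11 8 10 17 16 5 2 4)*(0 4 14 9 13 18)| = 12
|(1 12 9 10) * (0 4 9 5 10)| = |(0 4 9)(1 12 5 10)| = 12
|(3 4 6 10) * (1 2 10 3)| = |(1 2 10)(3 4 6)| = 3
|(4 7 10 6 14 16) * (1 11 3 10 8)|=|(1 11 3 10 6 14 16 4 7 8)|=10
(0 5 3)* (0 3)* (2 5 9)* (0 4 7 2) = (0 9)(2 5 4 7) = [9, 1, 5, 3, 7, 4, 6, 2, 8, 0]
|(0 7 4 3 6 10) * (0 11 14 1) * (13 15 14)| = |(0 7 4 3 6 10 11 13 15 14 1)| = 11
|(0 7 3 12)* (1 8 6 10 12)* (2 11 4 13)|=8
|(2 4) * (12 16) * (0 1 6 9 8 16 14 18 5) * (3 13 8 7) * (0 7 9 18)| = 12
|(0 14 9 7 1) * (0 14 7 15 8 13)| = 8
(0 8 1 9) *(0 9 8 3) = [3, 8, 2, 0, 4, 5, 6, 7, 1, 9] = (9)(0 3)(1 8)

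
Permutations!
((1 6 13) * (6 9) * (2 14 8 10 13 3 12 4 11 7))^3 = (1 3 11 14 13 6 4 2 10 9 12 7 8)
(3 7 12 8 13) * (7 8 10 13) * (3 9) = (3 8 7 12 10 13 9) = [0, 1, 2, 8, 4, 5, 6, 12, 7, 3, 13, 11, 10, 9]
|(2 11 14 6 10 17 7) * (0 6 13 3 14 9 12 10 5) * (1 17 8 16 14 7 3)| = |(0 6 5)(1 17 3 7 2 11 9 12 10 8 16 14 13)| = 39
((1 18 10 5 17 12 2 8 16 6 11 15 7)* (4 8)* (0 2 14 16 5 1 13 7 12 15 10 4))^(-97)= ((0 2)(1 18 4 8 5 17 15 12 14 16 6 11 10)(7 13))^(-97)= (0 2)(1 12 18 14 4 16 8 6 5 11 17 10 15)(7 13)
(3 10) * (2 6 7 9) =(2 6 7 9)(3 10) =[0, 1, 6, 10, 4, 5, 7, 9, 8, 2, 3]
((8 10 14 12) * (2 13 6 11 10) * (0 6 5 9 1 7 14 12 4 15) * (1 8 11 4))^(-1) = (0 15 4 6)(1 14 7)(2 8 9 5 13)(10 11 12)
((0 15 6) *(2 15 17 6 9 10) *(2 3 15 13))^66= (17)(3 9)(10 15)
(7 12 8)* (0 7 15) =(0 7 12 8 15) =[7, 1, 2, 3, 4, 5, 6, 12, 15, 9, 10, 11, 8, 13, 14, 0]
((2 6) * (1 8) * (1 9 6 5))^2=(1 9 2)(5 8 6)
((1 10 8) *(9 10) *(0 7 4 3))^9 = (0 7 4 3)(1 9 10 8)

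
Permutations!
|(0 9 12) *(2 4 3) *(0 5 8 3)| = 8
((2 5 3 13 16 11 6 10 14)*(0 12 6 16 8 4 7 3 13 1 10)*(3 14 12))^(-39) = (0 10)(1 6)(2 8 14 13 7 5 4)(3 12)(11 16)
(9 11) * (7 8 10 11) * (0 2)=(0 2)(7 8 10 11 9)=[2, 1, 0, 3, 4, 5, 6, 8, 10, 7, 11, 9]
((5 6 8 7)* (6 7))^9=(5 7)(6 8)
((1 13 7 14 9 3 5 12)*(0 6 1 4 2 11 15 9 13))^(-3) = ((0 6 1)(2 11 15 9 3 5 12 4)(7 14 13))^(-3) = (2 5 15 4 3 11 12 9)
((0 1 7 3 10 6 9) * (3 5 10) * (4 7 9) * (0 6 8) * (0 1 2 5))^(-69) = (0 2 5 10 8 1 9 6 4 7) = ((0 2 5 10 8 1 9 6 4 7))^(-69)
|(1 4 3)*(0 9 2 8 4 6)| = 8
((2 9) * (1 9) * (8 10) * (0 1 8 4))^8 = (0 1 9 2 8 10 4)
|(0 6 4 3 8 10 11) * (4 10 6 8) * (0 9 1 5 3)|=|(0 8 6 10 11 9 1 5 3 4)|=10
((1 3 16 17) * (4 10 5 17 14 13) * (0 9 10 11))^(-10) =(0 10 17 3 14 4)(1 16 13 11 9 5)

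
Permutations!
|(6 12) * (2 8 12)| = 4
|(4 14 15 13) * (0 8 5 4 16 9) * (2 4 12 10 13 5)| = 12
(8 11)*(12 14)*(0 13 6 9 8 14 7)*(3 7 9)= (0 13 6 3 7)(8 11 14 12 9)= [13, 1, 2, 7, 4, 5, 3, 0, 11, 8, 10, 14, 9, 6, 12]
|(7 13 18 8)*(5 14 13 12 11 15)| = 9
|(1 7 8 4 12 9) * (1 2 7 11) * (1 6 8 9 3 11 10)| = 6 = |(1 10)(2 7 9)(3 11 6 8 4 12)|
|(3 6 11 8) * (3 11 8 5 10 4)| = |(3 6 8 11 5 10 4)| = 7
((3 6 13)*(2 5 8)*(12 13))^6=((2 5 8)(3 6 12 13))^6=(3 12)(6 13)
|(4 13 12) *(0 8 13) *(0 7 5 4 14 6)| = |(0 8 13 12 14 6)(4 7 5)| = 6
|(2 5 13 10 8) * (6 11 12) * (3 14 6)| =|(2 5 13 10 8)(3 14 6 11 12)| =5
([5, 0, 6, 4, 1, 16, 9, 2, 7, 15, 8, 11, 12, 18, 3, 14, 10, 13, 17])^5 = [7, 8, 3, 16, 10, 2, 4, 14, 15, 1, 9, 11, 12, 17, 5, 0, 6, 18, 13]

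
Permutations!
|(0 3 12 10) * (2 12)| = |(0 3 2 12 10)| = 5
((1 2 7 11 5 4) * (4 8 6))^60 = (1 5)(2 8)(4 11)(6 7)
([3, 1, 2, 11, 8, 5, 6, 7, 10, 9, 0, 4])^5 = [10, 1, 2, 0, 11, 5, 6, 7, 4, 9, 8, 3]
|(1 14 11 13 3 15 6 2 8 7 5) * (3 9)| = 12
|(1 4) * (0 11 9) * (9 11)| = |(11)(0 9)(1 4)| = 2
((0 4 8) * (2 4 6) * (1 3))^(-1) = (0 8 4 2 6)(1 3)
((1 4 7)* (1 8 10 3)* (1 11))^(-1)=((1 4 7 8 10 3 11))^(-1)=(1 11 3 10 8 7 4)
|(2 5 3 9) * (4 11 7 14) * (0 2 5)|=|(0 2)(3 9 5)(4 11 7 14)|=12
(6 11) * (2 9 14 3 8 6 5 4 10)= (2 9 14 3 8 6 11 5 4 10)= [0, 1, 9, 8, 10, 4, 11, 7, 6, 14, 2, 5, 12, 13, 3]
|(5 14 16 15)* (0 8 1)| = 12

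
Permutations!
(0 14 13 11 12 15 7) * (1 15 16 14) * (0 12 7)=(0 1 15)(7 12 16 14 13 11)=[1, 15, 2, 3, 4, 5, 6, 12, 8, 9, 10, 7, 16, 11, 13, 0, 14]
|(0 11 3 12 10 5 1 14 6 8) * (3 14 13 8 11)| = 24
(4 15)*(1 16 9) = [0, 16, 2, 3, 15, 5, 6, 7, 8, 1, 10, 11, 12, 13, 14, 4, 9] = (1 16 9)(4 15)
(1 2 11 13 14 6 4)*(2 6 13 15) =(1 6 4)(2 11 15)(13 14) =[0, 6, 11, 3, 1, 5, 4, 7, 8, 9, 10, 15, 12, 14, 13, 2]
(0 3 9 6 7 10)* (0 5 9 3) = (5 9 6 7 10) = [0, 1, 2, 3, 4, 9, 7, 10, 8, 6, 5]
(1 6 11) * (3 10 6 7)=(1 7 3 10 6 11)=[0, 7, 2, 10, 4, 5, 11, 3, 8, 9, 6, 1]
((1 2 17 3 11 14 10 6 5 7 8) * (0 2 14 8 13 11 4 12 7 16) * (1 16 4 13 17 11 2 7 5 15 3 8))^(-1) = ((0 7 17 8 16)(1 14 10 6 15 3 13 2 11)(4 12 5))^(-1) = (0 16 8 17 7)(1 11 2 13 3 15 6 10 14)(4 5 12)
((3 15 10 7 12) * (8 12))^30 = (15)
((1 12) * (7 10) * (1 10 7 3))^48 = ((1 12 10 3))^48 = (12)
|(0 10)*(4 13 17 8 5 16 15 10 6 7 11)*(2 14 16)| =|(0 6 7 11 4 13 17 8 5 2 14 16 15 10)| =14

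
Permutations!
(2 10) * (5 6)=(2 10)(5 6)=[0, 1, 10, 3, 4, 6, 5, 7, 8, 9, 2]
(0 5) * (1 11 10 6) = (0 5)(1 11 10 6) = [5, 11, 2, 3, 4, 0, 1, 7, 8, 9, 6, 10]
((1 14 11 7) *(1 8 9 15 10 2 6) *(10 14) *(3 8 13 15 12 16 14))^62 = (1 2)(3 9 16 11 13)(6 10)(7 15 8 12 14) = ((1 10 2 6)(3 8 9 12 16 14 11 7 13 15))^62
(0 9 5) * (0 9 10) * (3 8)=[10, 1, 2, 8, 4, 9, 6, 7, 3, 5, 0]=(0 10)(3 8)(5 9)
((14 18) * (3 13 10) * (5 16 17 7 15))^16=(18)(3 13 10)(5 16 17 7 15)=((3 13 10)(5 16 17 7 15)(14 18))^16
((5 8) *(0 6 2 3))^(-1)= (0 3 2 6)(5 8)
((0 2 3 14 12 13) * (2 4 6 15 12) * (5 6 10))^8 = ((0 4 10 5 6 15 12 13)(2 3 14))^8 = (15)(2 14 3)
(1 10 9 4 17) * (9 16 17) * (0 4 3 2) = (0 4 9 3 2)(1 10 16 17) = [4, 10, 0, 2, 9, 5, 6, 7, 8, 3, 16, 11, 12, 13, 14, 15, 17, 1]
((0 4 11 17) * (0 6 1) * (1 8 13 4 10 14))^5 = ((0 10 14 1)(4 11 17 6 8 13))^5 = (0 10 14 1)(4 13 8 6 17 11)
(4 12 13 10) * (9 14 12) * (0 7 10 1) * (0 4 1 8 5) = (0 7 10 1 4 9 14 12 13 8 5) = [7, 4, 2, 3, 9, 0, 6, 10, 5, 14, 1, 11, 13, 8, 12]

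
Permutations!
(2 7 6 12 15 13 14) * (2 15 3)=(2 7 6 12 3)(13 14 15)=[0, 1, 7, 2, 4, 5, 12, 6, 8, 9, 10, 11, 3, 14, 15, 13]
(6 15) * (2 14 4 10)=(2 14 4 10)(6 15)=[0, 1, 14, 3, 10, 5, 15, 7, 8, 9, 2, 11, 12, 13, 4, 6]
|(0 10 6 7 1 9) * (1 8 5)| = 8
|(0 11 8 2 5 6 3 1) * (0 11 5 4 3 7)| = 12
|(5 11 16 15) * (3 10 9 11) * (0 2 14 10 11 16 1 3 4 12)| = |(0 2 14 10 9 16 15 5 4 12)(1 3 11)| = 30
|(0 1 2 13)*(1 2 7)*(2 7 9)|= |(0 7 1 9 2 13)|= 6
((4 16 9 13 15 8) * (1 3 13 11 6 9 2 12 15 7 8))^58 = ((1 3 13 7 8 4 16 2 12 15)(6 9 11))^58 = (1 12 16 8 13)(2 4 7 3 15)(6 9 11)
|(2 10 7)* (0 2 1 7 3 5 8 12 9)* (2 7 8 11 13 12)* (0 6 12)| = |(0 7 1 8 2 10 3 5 11 13)(6 12 9)| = 30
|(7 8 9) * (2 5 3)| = 3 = |(2 5 3)(7 8 9)|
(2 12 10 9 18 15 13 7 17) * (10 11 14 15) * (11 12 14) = (2 14 15 13 7 17)(9 18 10) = [0, 1, 14, 3, 4, 5, 6, 17, 8, 18, 9, 11, 12, 7, 15, 13, 16, 2, 10]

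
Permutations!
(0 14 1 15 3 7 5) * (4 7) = (0 14 1 15 3 4 7 5) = [14, 15, 2, 4, 7, 0, 6, 5, 8, 9, 10, 11, 12, 13, 1, 3]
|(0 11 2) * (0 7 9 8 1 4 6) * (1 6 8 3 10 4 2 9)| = |(0 11 9 3 10 4 8 6)(1 2 7)| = 24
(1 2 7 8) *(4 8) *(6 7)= (1 2 6 7 4 8)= [0, 2, 6, 3, 8, 5, 7, 4, 1]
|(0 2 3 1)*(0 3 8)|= |(0 2 8)(1 3)|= 6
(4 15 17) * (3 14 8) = (3 14 8)(4 15 17) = [0, 1, 2, 14, 15, 5, 6, 7, 3, 9, 10, 11, 12, 13, 8, 17, 16, 4]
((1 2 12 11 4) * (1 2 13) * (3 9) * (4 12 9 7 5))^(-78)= ((1 13)(2 9 3 7 5 4)(11 12))^(-78)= (13)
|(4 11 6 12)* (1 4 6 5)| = 4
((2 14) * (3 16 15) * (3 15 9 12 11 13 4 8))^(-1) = (2 14)(3 8 4 13 11 12 9 16)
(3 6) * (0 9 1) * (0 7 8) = (0 9 1 7 8)(3 6) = [9, 7, 2, 6, 4, 5, 3, 8, 0, 1]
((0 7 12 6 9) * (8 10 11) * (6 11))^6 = (0 6 8 12)(7 9 10 11) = ((0 7 12 11 8 10 6 9))^6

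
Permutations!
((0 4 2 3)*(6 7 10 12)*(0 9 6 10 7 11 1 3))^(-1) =(0 2 4)(1 11 6 9 3)(10 12)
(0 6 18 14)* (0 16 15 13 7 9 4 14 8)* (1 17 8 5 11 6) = [1, 17, 2, 3, 14, 11, 18, 9, 0, 4, 10, 6, 12, 7, 16, 13, 15, 8, 5] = (0 1 17 8)(4 14 16 15 13 7 9)(5 11 6 18)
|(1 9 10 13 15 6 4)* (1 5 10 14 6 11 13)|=21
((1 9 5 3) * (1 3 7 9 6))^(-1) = (1 6)(5 9 7)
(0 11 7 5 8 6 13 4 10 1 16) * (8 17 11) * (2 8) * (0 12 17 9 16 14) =[2, 14, 8, 3, 10, 9, 13, 5, 6, 16, 1, 7, 17, 4, 0, 15, 12, 11] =(0 2 8 6 13 4 10 1 14)(5 9 16 12 17 11 7)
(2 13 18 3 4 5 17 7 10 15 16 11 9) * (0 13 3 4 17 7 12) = (0 13 18 4 5 7 10 15 16 11 9 2 3 17 12) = [13, 1, 3, 17, 5, 7, 6, 10, 8, 2, 15, 9, 0, 18, 14, 16, 11, 12, 4]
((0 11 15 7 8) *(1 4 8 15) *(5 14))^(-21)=(0 8 4 1 11)(5 14)(7 15)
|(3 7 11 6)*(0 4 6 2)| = |(0 4 6 3 7 11 2)| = 7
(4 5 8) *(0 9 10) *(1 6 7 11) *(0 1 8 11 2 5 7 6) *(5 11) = (0 9 10 1)(2 11 8 4 7) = [9, 0, 11, 3, 7, 5, 6, 2, 4, 10, 1, 8]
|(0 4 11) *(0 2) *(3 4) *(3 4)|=4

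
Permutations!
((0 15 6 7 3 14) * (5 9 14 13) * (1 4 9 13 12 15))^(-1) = ((0 1 4 9 14)(3 12 15 6 7)(5 13))^(-1) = (0 14 9 4 1)(3 7 6 15 12)(5 13)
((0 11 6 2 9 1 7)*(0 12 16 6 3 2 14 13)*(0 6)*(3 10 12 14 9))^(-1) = (0 16 12 10 11)(1 9 6 13 14 7)(2 3)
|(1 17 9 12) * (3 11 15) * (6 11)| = 4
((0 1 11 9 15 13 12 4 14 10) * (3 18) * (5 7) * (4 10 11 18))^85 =((0 1 18 3 4 14 11 9 15 13 12 10)(5 7))^85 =(0 1 18 3 4 14 11 9 15 13 12 10)(5 7)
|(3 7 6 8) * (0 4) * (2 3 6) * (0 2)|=10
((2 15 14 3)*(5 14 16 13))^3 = (2 13 3 16 14 15 5)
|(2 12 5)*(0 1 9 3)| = |(0 1 9 3)(2 12 5)| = 12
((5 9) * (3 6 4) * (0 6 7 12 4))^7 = ((0 6)(3 7 12 4)(5 9))^7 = (0 6)(3 4 12 7)(5 9)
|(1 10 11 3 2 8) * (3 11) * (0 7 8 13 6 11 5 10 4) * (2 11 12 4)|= 36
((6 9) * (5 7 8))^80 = ((5 7 8)(6 9))^80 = (9)(5 8 7)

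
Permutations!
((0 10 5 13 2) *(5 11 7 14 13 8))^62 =(0 2 13 14 7 11 10)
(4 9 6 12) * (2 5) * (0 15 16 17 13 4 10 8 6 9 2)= [15, 1, 5, 3, 2, 0, 12, 7, 6, 9, 8, 11, 10, 4, 14, 16, 17, 13]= (0 15 16 17 13 4 2 5)(6 12 10 8)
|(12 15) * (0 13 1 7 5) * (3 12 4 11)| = 5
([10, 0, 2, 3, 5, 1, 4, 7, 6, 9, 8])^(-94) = [4, 6, 2, 3, 10, 8, 0, 7, 1, 9, 5]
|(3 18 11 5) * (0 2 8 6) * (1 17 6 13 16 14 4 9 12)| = 12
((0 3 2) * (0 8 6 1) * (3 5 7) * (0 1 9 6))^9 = ((0 5 7 3 2 8)(6 9))^9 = (0 3)(2 5)(6 9)(7 8)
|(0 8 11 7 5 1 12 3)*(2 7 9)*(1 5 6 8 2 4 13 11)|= |(0 2 7 6 8 1 12 3)(4 13 11 9)|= 8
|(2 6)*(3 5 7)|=6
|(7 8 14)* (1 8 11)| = 5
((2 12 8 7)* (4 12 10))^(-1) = (2 7 8 12 4 10)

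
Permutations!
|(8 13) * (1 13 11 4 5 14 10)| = |(1 13 8 11 4 5 14 10)| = 8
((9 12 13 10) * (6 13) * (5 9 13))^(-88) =(13)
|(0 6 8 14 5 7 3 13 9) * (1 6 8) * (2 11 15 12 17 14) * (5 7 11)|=|(0 8 2 5 11 15 12 17 14 7 3 13 9)(1 6)|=26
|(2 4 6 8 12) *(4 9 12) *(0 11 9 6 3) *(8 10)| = |(0 11 9 12 2 6 10 8 4 3)| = 10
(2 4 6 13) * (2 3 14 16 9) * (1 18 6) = (1 18 6 13 3 14 16 9 2 4) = [0, 18, 4, 14, 1, 5, 13, 7, 8, 2, 10, 11, 12, 3, 16, 15, 9, 17, 6]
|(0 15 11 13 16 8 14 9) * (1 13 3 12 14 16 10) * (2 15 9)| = 6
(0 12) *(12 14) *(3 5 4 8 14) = [3, 1, 2, 5, 8, 4, 6, 7, 14, 9, 10, 11, 0, 13, 12] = (0 3 5 4 8 14 12)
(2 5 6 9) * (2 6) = [0, 1, 5, 3, 4, 2, 9, 7, 8, 6] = (2 5)(6 9)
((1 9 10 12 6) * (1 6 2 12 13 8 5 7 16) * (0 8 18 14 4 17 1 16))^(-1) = ((0 8 5 7)(1 9 10 13 18 14 4 17)(2 12))^(-1) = (0 7 5 8)(1 17 4 14 18 13 10 9)(2 12)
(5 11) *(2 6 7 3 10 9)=[0, 1, 6, 10, 4, 11, 7, 3, 8, 2, 9, 5]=(2 6 7 3 10 9)(5 11)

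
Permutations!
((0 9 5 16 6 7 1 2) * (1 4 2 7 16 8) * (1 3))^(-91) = (0 2 4 7 1 3 8 5 9)(6 16)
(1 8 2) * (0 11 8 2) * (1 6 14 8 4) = [11, 2, 6, 3, 1, 5, 14, 7, 0, 9, 10, 4, 12, 13, 8] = (0 11 4 1 2 6 14 8)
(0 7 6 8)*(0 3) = (0 7 6 8 3) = [7, 1, 2, 0, 4, 5, 8, 6, 3]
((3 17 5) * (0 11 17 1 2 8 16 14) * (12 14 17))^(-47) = (0 11 12 14)(1 8 17 3 2 16 5)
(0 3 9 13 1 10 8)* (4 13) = (0 3 9 4 13 1 10 8) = [3, 10, 2, 9, 13, 5, 6, 7, 0, 4, 8, 11, 12, 1]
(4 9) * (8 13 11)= [0, 1, 2, 3, 9, 5, 6, 7, 13, 4, 10, 8, 12, 11]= (4 9)(8 13 11)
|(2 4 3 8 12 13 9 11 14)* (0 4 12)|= 12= |(0 4 3 8)(2 12 13 9 11 14)|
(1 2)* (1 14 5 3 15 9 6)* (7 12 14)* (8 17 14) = (1 2 7 12 8 17 14 5 3 15 9 6) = [0, 2, 7, 15, 4, 3, 1, 12, 17, 6, 10, 11, 8, 13, 5, 9, 16, 14]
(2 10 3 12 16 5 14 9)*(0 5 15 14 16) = (0 5 16 15 14 9 2 10 3 12) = [5, 1, 10, 12, 4, 16, 6, 7, 8, 2, 3, 11, 0, 13, 9, 14, 15]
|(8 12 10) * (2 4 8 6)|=|(2 4 8 12 10 6)|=6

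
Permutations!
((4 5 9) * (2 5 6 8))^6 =(9)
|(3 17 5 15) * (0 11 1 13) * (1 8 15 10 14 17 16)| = 8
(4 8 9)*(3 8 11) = (3 8 9 4 11) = [0, 1, 2, 8, 11, 5, 6, 7, 9, 4, 10, 3]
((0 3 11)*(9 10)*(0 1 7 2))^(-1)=(0 2 7 1 11 3)(9 10)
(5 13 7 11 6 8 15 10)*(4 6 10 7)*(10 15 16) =[0, 1, 2, 3, 6, 13, 8, 11, 16, 9, 5, 15, 12, 4, 14, 7, 10] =(4 6 8 16 10 5 13)(7 11 15)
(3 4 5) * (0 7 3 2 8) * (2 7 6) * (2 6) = (0 2 8)(3 4 5 7) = [2, 1, 8, 4, 5, 7, 6, 3, 0]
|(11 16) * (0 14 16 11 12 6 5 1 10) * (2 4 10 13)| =11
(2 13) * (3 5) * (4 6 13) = (2 4 6 13)(3 5) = [0, 1, 4, 5, 6, 3, 13, 7, 8, 9, 10, 11, 12, 2]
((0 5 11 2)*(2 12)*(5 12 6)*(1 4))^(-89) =(0 12 2)(1 4)(5 11 6)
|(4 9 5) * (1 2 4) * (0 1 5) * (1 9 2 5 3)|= |(0 9)(1 5 3)(2 4)|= 6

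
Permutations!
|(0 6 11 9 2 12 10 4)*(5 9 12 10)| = |(0 6 11 12 5 9 2 10 4)| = 9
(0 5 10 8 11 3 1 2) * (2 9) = (0 5 10 8 11 3 1 9 2) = [5, 9, 0, 1, 4, 10, 6, 7, 11, 2, 8, 3]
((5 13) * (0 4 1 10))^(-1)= (0 10 1 4)(5 13)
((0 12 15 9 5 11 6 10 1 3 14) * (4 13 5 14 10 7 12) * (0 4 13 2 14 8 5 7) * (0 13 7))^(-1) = (0 13 6 11 5 8 9 15 12 7)(1 10 3)(2 4 14)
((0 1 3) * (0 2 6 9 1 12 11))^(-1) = (0 11 12)(1 9 6 2 3)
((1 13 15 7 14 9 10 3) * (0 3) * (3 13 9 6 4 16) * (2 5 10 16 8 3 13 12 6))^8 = (0 16)(1 5)(2 3)(4 7)(6 15)(8 14)(9 10)(12 13)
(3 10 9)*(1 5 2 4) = (1 5 2 4)(3 10 9) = [0, 5, 4, 10, 1, 2, 6, 7, 8, 3, 9]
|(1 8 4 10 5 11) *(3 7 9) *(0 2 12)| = |(0 2 12)(1 8 4 10 5 11)(3 7 9)| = 6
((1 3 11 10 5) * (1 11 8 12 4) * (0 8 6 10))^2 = (0 12 1 6 5)(3 10 11 8 4)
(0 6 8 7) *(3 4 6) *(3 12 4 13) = (0 12 4 6 8 7)(3 13) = [12, 1, 2, 13, 6, 5, 8, 0, 7, 9, 10, 11, 4, 3]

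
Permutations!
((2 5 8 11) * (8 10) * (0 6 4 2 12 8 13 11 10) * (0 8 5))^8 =(5 10 11)(8 13 12)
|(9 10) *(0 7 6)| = 6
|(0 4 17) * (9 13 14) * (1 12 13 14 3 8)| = 30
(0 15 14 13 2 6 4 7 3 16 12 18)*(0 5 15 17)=[17, 1, 6, 16, 7, 15, 4, 3, 8, 9, 10, 11, 18, 2, 13, 14, 12, 0, 5]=(0 17)(2 6 4 7 3 16 12 18 5 15 14 13)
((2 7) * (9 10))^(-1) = (2 7)(9 10)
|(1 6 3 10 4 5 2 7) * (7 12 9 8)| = 11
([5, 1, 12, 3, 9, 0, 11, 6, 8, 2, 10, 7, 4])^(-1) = (0 5)(2 9 4 12)(6 7 11)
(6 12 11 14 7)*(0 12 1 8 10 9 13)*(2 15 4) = (0 12 11 14 7 6 1 8 10 9 13)(2 15 4) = [12, 8, 15, 3, 2, 5, 1, 6, 10, 13, 9, 14, 11, 0, 7, 4]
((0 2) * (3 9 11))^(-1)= (0 2)(3 11 9)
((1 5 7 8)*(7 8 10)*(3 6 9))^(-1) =(1 8 5)(3 9 6)(7 10)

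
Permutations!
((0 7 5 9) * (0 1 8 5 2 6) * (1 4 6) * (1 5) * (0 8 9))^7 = ((0 7 2 5)(1 9 4 6 8))^7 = (0 5 2 7)(1 4 8 9 6)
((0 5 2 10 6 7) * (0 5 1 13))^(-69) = (13)(2 10 6 7 5)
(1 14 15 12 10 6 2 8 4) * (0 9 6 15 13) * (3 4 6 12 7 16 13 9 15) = (0 15 7 16 13)(1 14 9 12 10 3 4)(2 8 6) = [15, 14, 8, 4, 1, 5, 2, 16, 6, 12, 3, 11, 10, 0, 9, 7, 13]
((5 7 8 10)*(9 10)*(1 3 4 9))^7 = ((1 3 4 9 10 5 7 8))^7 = (1 8 7 5 10 9 4 3)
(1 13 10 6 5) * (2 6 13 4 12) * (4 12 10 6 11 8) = (1 12 2 11 8 4 10 13 6 5) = [0, 12, 11, 3, 10, 1, 5, 7, 4, 9, 13, 8, 2, 6]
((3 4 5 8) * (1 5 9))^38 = ((1 5 8 3 4 9))^38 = (1 8 4)(3 9 5)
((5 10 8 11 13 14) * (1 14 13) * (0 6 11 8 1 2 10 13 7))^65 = ((0 6 11 2 10 1 14 5 13 7))^65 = (0 1)(2 13)(5 11)(6 14)(7 10)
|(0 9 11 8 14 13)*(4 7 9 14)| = 15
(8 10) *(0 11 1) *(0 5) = [11, 5, 2, 3, 4, 0, 6, 7, 10, 9, 8, 1] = (0 11 1 5)(8 10)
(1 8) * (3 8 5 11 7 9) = (1 5 11 7 9 3 8) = [0, 5, 2, 8, 4, 11, 6, 9, 1, 3, 10, 7]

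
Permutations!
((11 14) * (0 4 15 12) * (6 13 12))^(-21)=((0 4 15 6 13 12)(11 14))^(-21)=(0 6)(4 13)(11 14)(12 15)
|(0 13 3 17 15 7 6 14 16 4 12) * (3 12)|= |(0 13 12)(3 17 15 7 6 14 16 4)|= 24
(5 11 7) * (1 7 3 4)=[0, 7, 2, 4, 1, 11, 6, 5, 8, 9, 10, 3]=(1 7 5 11 3 4)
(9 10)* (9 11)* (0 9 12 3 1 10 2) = (0 9 2)(1 10 11 12 3) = [9, 10, 0, 1, 4, 5, 6, 7, 8, 2, 11, 12, 3]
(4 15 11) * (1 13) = (1 13)(4 15 11) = [0, 13, 2, 3, 15, 5, 6, 7, 8, 9, 10, 4, 12, 1, 14, 11]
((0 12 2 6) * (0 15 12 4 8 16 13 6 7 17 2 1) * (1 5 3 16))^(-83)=((0 4 8 1)(2 7 17)(3 16 13 6 15 12 5))^(-83)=(0 4 8 1)(2 7 17)(3 16 13 6 15 12 5)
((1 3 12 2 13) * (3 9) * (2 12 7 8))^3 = (1 7 13 3 2 9 8)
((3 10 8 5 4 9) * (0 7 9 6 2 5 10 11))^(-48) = ((0 7 9 3 11)(2 5 4 6)(8 10))^(-48) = (0 9 11 7 3)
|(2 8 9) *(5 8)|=4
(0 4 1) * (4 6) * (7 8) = (0 6 4 1)(7 8) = [6, 0, 2, 3, 1, 5, 4, 8, 7]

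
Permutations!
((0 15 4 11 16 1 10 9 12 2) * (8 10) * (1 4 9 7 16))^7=(16)(0 9 2 15 12)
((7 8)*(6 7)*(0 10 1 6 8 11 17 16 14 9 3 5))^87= ((0 10 1 6 7 11 17 16 14 9 3 5))^87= (0 6 17 9)(1 11 14 5)(3 10 7 16)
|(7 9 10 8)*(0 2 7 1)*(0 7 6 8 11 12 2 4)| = 18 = |(0 4)(1 7 9 10 11 12 2 6 8)|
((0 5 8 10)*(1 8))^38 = ((0 5 1 8 10))^38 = (0 8 5 10 1)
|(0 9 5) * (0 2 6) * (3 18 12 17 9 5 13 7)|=28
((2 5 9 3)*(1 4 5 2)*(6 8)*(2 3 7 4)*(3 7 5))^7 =((1 2 7 4 3)(5 9)(6 8))^7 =(1 7 3 2 4)(5 9)(6 8)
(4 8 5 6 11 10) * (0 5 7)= [5, 1, 2, 3, 8, 6, 11, 0, 7, 9, 4, 10]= (0 5 6 11 10 4 8 7)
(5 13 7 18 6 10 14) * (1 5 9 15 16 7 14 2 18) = [0, 5, 18, 3, 4, 13, 10, 1, 8, 15, 2, 11, 12, 14, 9, 16, 7, 17, 6] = (1 5 13 14 9 15 16 7)(2 18 6 10)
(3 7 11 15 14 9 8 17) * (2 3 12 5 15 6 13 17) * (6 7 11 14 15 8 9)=(2 3 11 7 14 6 13 17 12 5 8)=[0, 1, 3, 11, 4, 8, 13, 14, 2, 9, 10, 7, 5, 17, 6, 15, 16, 12]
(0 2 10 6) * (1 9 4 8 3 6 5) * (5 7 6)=(0 2 10 7 6)(1 9 4 8 3 5)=[2, 9, 10, 5, 8, 1, 0, 6, 3, 4, 7]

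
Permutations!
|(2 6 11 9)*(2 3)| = 5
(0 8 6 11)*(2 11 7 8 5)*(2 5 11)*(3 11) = (0 3 11)(6 7 8) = [3, 1, 2, 11, 4, 5, 7, 8, 6, 9, 10, 0]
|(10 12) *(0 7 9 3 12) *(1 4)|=6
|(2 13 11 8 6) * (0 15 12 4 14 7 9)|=|(0 15 12 4 14 7 9)(2 13 11 8 6)|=35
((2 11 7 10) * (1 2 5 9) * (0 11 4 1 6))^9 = (0 7 5 6 11 10 9)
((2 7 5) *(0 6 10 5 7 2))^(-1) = ((0 6 10 5))^(-1) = (0 5 10 6)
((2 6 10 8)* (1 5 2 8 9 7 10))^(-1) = ((1 5 2 6)(7 10 9))^(-1) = (1 6 2 5)(7 9 10)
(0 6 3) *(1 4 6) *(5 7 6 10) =[1, 4, 2, 0, 10, 7, 3, 6, 8, 9, 5] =(0 1 4 10 5 7 6 3)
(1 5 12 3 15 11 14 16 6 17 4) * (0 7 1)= (0 7 1 5 12 3 15 11 14 16 6 17 4)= [7, 5, 2, 15, 0, 12, 17, 1, 8, 9, 10, 14, 3, 13, 16, 11, 6, 4]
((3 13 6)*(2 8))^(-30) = (13)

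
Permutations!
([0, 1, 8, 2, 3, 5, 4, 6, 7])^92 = (2 7 4)(3 8 6)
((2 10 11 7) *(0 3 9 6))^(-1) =((0 3 9 6)(2 10 11 7))^(-1) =(0 6 9 3)(2 7 11 10)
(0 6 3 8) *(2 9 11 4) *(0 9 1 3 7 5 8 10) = (0 6 7 5 8 9 11 4 2 1 3 10) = [6, 3, 1, 10, 2, 8, 7, 5, 9, 11, 0, 4]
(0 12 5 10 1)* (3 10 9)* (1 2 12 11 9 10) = (0 11 9 3 1)(2 12 5 10) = [11, 0, 12, 1, 4, 10, 6, 7, 8, 3, 2, 9, 5]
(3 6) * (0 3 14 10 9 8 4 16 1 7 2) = (0 3 6 14 10 9 8 4 16 1 7 2) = [3, 7, 0, 6, 16, 5, 14, 2, 4, 8, 9, 11, 12, 13, 10, 15, 1]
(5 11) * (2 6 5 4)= (2 6 5 11 4)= [0, 1, 6, 3, 2, 11, 5, 7, 8, 9, 10, 4]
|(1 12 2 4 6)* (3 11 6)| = |(1 12 2 4 3 11 6)| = 7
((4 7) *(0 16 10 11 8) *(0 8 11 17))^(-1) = (0 17 10 16)(4 7)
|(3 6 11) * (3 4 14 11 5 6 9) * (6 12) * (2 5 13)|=30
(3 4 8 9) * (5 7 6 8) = (3 4 5 7 6 8 9) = [0, 1, 2, 4, 5, 7, 8, 6, 9, 3]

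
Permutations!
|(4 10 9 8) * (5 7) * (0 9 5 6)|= 8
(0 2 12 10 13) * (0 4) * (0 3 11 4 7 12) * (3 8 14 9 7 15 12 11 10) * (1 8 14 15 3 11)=(0 2)(1 8 15 12 11 4 14 9 7)(3 10 13)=[2, 8, 0, 10, 14, 5, 6, 1, 15, 7, 13, 4, 11, 3, 9, 12]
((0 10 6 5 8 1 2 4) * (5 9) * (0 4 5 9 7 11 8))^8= ((0 10 6 7 11 8 1 2 5))^8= (0 5 2 1 8 11 7 6 10)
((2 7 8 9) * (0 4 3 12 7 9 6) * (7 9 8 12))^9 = ((0 4 3 7 12 9 2 8 6))^9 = (12)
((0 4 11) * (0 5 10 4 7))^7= ((0 7)(4 11 5 10))^7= (0 7)(4 10 5 11)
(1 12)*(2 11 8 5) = (1 12)(2 11 8 5) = [0, 12, 11, 3, 4, 2, 6, 7, 5, 9, 10, 8, 1]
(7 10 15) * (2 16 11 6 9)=(2 16 11 6 9)(7 10 15)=[0, 1, 16, 3, 4, 5, 9, 10, 8, 2, 15, 6, 12, 13, 14, 7, 11]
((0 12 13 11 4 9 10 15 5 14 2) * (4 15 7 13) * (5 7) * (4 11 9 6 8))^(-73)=((0 12 11 15 7 13 9 10 5 14 2)(4 6 8))^(-73)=(0 7 5 12 13 14 11 9 2 15 10)(4 8 6)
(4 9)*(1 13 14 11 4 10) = (1 13 14 11 4 9 10) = [0, 13, 2, 3, 9, 5, 6, 7, 8, 10, 1, 4, 12, 14, 11]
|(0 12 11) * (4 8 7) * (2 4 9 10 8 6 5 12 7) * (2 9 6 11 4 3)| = 42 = |(0 7 6 5 12 4 11)(2 3)(8 9 10)|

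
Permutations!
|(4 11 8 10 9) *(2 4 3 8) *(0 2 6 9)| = |(0 2 4 11 6 9 3 8 10)| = 9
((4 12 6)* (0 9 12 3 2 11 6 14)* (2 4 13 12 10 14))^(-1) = (0 14 10 9)(2 12 13 6 11)(3 4)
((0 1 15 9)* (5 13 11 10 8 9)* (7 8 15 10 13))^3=((0 1 10 15 5 7 8 9)(11 13))^3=(0 15 8 1 5 9 10 7)(11 13)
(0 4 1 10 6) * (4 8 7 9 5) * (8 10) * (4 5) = (0 10 6)(1 8 7 9 4) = [10, 8, 2, 3, 1, 5, 0, 9, 7, 4, 6]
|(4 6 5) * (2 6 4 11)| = 4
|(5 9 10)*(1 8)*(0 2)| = |(0 2)(1 8)(5 9 10)| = 6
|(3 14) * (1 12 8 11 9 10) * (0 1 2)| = |(0 1 12 8 11 9 10 2)(3 14)| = 8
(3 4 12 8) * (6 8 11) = (3 4 12 11 6 8) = [0, 1, 2, 4, 12, 5, 8, 7, 3, 9, 10, 6, 11]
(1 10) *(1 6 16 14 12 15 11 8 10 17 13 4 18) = [0, 17, 2, 3, 18, 5, 16, 7, 10, 9, 6, 8, 15, 4, 12, 11, 14, 13, 1] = (1 17 13 4 18)(6 16 14 12 15 11 8 10)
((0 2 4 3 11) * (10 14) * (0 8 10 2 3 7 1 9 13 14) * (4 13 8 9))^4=(0 8 11)(1 4 7)(2 13 14)(3 10 9)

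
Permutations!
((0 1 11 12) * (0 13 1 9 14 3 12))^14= (0 1 12 14)(3 9 11 13)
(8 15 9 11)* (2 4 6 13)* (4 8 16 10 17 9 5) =(2 8 15 5 4 6 13)(9 11 16 10 17) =[0, 1, 8, 3, 6, 4, 13, 7, 15, 11, 17, 16, 12, 2, 14, 5, 10, 9]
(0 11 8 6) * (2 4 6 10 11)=(0 2 4 6)(8 10 11)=[2, 1, 4, 3, 6, 5, 0, 7, 10, 9, 11, 8]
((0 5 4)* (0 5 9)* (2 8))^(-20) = (9)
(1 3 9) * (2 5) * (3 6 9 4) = (1 6 9)(2 5)(3 4) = [0, 6, 5, 4, 3, 2, 9, 7, 8, 1]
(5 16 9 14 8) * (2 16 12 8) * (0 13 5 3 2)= [13, 1, 16, 2, 4, 12, 6, 7, 3, 14, 10, 11, 8, 5, 0, 15, 9]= (0 13 5 12 8 3 2 16 9 14)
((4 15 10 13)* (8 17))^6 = (17)(4 10)(13 15)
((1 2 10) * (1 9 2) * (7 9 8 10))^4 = (10)(2 7 9)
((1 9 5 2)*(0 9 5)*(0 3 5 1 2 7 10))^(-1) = ((0 9 3 5 7 10))^(-1) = (0 10 7 5 3 9)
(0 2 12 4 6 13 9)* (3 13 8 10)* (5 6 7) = (0 2 12 4 7 5 6 8 10 3 13 9) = [2, 1, 12, 13, 7, 6, 8, 5, 10, 0, 3, 11, 4, 9]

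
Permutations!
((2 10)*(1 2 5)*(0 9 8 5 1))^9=(10)(0 9 8 5)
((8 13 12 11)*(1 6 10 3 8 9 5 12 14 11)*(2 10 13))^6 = ((1 6 13 14 11 9 5 12)(2 10 3 8))^6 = (1 5 11 13)(2 3)(6 12 9 14)(8 10)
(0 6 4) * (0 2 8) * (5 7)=[6, 1, 8, 3, 2, 7, 4, 5, 0]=(0 6 4 2 8)(5 7)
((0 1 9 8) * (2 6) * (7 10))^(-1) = ((0 1 9 8)(2 6)(7 10))^(-1) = (0 8 9 1)(2 6)(7 10)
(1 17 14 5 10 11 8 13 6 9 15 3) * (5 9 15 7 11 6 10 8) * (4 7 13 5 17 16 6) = (1 16 6 15 3)(4 7 11 17 14 9 13 10)(5 8) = [0, 16, 2, 1, 7, 8, 15, 11, 5, 13, 4, 17, 12, 10, 9, 3, 6, 14]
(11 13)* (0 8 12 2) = (0 8 12 2)(11 13) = [8, 1, 0, 3, 4, 5, 6, 7, 12, 9, 10, 13, 2, 11]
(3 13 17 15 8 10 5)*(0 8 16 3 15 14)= (0 8 10 5 15 16 3 13 17 14)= [8, 1, 2, 13, 4, 15, 6, 7, 10, 9, 5, 11, 12, 17, 0, 16, 3, 14]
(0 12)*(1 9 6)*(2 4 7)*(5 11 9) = (0 12)(1 5 11 9 6)(2 4 7) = [12, 5, 4, 3, 7, 11, 1, 2, 8, 6, 10, 9, 0]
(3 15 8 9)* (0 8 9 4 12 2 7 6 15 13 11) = (0 8 4 12 2 7 6 15 9 3 13 11) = [8, 1, 7, 13, 12, 5, 15, 6, 4, 3, 10, 0, 2, 11, 14, 9]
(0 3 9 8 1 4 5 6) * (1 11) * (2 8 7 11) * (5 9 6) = (0 3 6)(1 4 9 7 11)(2 8) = [3, 4, 8, 6, 9, 5, 0, 11, 2, 7, 10, 1]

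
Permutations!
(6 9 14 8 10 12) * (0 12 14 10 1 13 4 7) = (0 12 6 9 10 14 8 1 13 4 7) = [12, 13, 2, 3, 7, 5, 9, 0, 1, 10, 14, 11, 6, 4, 8]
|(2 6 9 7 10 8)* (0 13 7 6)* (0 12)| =14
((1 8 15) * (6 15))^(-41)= ((1 8 6 15))^(-41)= (1 15 6 8)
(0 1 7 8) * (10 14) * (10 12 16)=(0 1 7 8)(10 14 12 16)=[1, 7, 2, 3, 4, 5, 6, 8, 0, 9, 14, 11, 16, 13, 12, 15, 10]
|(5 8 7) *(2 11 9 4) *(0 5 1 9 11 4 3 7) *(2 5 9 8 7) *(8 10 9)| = 8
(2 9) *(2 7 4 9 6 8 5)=[0, 1, 6, 3, 9, 2, 8, 4, 5, 7]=(2 6 8 5)(4 9 7)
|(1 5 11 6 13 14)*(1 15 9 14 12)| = |(1 5 11 6 13 12)(9 14 15)| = 6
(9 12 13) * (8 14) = (8 14)(9 12 13) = [0, 1, 2, 3, 4, 5, 6, 7, 14, 12, 10, 11, 13, 9, 8]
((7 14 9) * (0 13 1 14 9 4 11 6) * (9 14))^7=(0 11 14 9 13 6 4 7 1)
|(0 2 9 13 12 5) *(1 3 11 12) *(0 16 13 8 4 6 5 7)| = 14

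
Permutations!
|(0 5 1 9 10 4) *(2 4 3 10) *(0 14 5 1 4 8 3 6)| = |(0 1 9 2 8 3 10 6)(4 14 5)| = 24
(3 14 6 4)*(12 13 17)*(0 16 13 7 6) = [16, 1, 2, 14, 3, 5, 4, 6, 8, 9, 10, 11, 7, 17, 0, 15, 13, 12] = (0 16 13 17 12 7 6 4 3 14)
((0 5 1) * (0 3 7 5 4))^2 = (1 7)(3 5)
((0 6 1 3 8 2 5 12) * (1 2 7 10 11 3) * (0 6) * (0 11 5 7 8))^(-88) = ((0 11 3)(2 7 10 5 12 6))^(-88) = (0 3 11)(2 10 12)(5 6 7)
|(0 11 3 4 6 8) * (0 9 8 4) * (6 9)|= |(0 11 3)(4 9 8 6)|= 12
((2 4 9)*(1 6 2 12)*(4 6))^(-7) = ((1 4 9 12)(2 6))^(-7) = (1 4 9 12)(2 6)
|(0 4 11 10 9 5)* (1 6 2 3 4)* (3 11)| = |(0 1 6 2 11 10 9 5)(3 4)| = 8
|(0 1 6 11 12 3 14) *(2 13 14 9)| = |(0 1 6 11 12 3 9 2 13 14)| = 10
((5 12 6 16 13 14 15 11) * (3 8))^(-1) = (3 8)(5 11 15 14 13 16 6 12)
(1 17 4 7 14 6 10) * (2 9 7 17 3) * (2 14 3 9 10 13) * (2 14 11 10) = (1 9 7 3 11 10)(4 17)(6 13 14) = [0, 9, 2, 11, 17, 5, 13, 3, 8, 7, 1, 10, 12, 14, 6, 15, 16, 4]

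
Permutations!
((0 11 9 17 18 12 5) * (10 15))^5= (0 12 17 11 5 18 9)(10 15)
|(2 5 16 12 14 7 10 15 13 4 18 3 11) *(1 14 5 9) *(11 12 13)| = |(1 14 7 10 15 11 2 9)(3 12 5 16 13 4 18)| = 56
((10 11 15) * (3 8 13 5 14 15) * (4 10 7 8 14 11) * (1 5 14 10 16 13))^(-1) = ((1 5 11 3 10 4 16 13 14 15 7 8))^(-1) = (1 8 7 15 14 13 16 4 10 3 11 5)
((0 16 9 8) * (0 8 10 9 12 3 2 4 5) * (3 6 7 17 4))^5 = ((0 16 12 6 7 17 4 5)(2 3)(9 10))^5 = (0 17 12 5 7 16 4 6)(2 3)(9 10)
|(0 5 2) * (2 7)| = |(0 5 7 2)| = 4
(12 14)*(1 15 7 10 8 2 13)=(1 15 7 10 8 2 13)(12 14)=[0, 15, 13, 3, 4, 5, 6, 10, 2, 9, 8, 11, 14, 1, 12, 7]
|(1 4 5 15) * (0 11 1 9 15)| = 10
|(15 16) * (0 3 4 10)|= 4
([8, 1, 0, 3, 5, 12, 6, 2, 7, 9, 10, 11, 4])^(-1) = (0 2 7 8)(4 12 5)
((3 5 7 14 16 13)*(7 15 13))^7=(3 13 15 5)(7 14 16)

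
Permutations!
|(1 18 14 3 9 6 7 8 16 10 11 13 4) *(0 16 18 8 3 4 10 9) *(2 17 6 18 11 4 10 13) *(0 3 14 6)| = 14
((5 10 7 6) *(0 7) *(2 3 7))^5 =((0 2 3 7 6 5 10))^5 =(0 5 7 2 10 6 3)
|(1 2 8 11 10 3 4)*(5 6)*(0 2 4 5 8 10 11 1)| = 9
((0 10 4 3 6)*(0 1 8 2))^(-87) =(0 10 4 3 6 1 8 2)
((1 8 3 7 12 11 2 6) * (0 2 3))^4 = ((0 2 6 1 8)(3 7 12 11))^4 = (12)(0 8 1 6 2)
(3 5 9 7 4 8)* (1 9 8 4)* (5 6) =[0, 9, 2, 6, 4, 8, 5, 1, 3, 7] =(1 9 7)(3 6 5 8)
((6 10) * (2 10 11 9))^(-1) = (2 9 11 6 10)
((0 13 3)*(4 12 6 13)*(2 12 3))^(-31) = (0 3 4)(2 12 6 13)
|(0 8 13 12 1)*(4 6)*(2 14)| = |(0 8 13 12 1)(2 14)(4 6)| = 10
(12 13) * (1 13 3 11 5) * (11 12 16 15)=[0, 13, 2, 12, 4, 1, 6, 7, 8, 9, 10, 5, 3, 16, 14, 11, 15]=(1 13 16 15 11 5)(3 12)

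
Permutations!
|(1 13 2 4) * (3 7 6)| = 12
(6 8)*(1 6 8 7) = (8)(1 6 7) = [0, 6, 2, 3, 4, 5, 7, 1, 8]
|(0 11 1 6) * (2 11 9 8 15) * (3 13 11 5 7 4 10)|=14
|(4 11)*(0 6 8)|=|(0 6 8)(4 11)|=6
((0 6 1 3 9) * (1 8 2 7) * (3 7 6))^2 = ((0 3 9)(1 7)(2 6 8))^2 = (0 9 3)(2 8 6)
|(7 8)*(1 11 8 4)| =5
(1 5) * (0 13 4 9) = [13, 5, 2, 3, 9, 1, 6, 7, 8, 0, 10, 11, 12, 4] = (0 13 4 9)(1 5)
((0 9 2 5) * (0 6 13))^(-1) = (0 13 6 5 2 9)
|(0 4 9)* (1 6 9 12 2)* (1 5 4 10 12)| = 9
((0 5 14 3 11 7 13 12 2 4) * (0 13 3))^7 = ((0 5 14)(2 4 13 12)(3 11 7))^7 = (0 5 14)(2 12 13 4)(3 11 7)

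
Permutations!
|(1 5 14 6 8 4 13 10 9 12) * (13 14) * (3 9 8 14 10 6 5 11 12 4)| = 60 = |(1 11 12)(3 9 4 10 8)(5 13 6 14)|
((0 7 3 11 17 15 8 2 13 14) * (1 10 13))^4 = ((0 7 3 11 17 15 8 2 1 10 13 14))^4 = (0 17 1)(2 14 11)(3 8 13)(7 15 10)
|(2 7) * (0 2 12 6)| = |(0 2 7 12 6)| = 5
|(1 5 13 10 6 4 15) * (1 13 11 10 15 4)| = |(1 5 11 10 6)(13 15)| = 10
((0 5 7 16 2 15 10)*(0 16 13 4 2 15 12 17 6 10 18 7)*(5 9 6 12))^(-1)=((0 9 6 10 16 15 18 7 13 4 2 5)(12 17))^(-1)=(0 5 2 4 13 7 18 15 16 10 6 9)(12 17)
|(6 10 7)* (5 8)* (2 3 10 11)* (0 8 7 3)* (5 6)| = 10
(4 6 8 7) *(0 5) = (0 5)(4 6 8 7) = [5, 1, 2, 3, 6, 0, 8, 4, 7]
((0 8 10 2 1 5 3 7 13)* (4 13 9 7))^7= (0 4 5 2 8 13 3 1 10)(7 9)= ((0 8 10 2 1 5 3 4 13)(7 9))^7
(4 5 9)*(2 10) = (2 10)(4 5 9) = [0, 1, 10, 3, 5, 9, 6, 7, 8, 4, 2]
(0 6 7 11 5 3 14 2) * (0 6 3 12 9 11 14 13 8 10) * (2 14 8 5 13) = [3, 1, 6, 2, 4, 12, 7, 8, 10, 11, 0, 13, 9, 5, 14] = (14)(0 3 2 6 7 8 10)(5 12 9 11 13)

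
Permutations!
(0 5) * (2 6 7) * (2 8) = (0 5)(2 6 7 8) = [5, 1, 6, 3, 4, 0, 7, 8, 2]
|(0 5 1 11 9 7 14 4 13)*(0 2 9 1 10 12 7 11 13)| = 35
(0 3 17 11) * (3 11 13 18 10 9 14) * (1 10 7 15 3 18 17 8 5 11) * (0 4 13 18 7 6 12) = (0 1 10 9 14 7 15 3 8 5 11 4 13 17 18 6 12) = [1, 10, 2, 8, 13, 11, 12, 15, 5, 14, 9, 4, 0, 17, 7, 3, 16, 18, 6]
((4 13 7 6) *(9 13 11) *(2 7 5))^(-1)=(2 5 13 9 11 4 6 7)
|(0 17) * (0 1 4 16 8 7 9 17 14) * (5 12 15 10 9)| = |(0 14)(1 4 16 8 7 5 12 15 10 9 17)| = 22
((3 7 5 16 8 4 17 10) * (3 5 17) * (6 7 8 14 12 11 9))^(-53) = (3 8 4)(5 7 11 16 17 9 14 10 6 12) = ((3 8 4)(5 16 14 12 11 9 6 7 17 10))^(-53)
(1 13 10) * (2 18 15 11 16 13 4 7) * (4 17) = (1 17 4 7 2 18 15 11 16 13 10) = [0, 17, 18, 3, 7, 5, 6, 2, 8, 9, 1, 16, 12, 10, 14, 11, 13, 4, 15]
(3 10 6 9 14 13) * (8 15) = (3 10 6 9 14 13)(8 15) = [0, 1, 2, 10, 4, 5, 9, 7, 15, 14, 6, 11, 12, 3, 13, 8]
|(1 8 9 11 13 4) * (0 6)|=|(0 6)(1 8 9 11 13 4)|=6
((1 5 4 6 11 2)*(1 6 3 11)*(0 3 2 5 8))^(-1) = (0 8 1 6 2 4 5 11 3)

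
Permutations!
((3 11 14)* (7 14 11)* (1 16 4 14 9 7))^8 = (1 14 16 3 4) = ((1 16 4 14 3)(7 9))^8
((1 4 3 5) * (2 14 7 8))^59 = ((1 4 3 5)(2 14 7 8))^59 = (1 5 3 4)(2 8 7 14)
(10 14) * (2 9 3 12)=(2 9 3 12)(10 14)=[0, 1, 9, 12, 4, 5, 6, 7, 8, 3, 14, 11, 2, 13, 10]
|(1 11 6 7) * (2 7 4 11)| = |(1 2 7)(4 11 6)| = 3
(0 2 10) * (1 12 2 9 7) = (0 9 7 1 12 2 10) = [9, 12, 10, 3, 4, 5, 6, 1, 8, 7, 0, 11, 2]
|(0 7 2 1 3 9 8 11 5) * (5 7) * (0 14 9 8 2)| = 10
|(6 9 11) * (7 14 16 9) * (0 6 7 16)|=|(0 6 16 9 11 7 14)|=7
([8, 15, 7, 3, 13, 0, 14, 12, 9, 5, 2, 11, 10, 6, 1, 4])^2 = (0 9)(1 4 6)(2 12)(5 8)(7 10)(13 14 15)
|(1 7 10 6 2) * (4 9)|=10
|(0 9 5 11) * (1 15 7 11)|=|(0 9 5 1 15 7 11)|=7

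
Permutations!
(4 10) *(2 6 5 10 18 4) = (2 6 5 10)(4 18) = [0, 1, 6, 3, 18, 10, 5, 7, 8, 9, 2, 11, 12, 13, 14, 15, 16, 17, 4]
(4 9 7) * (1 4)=(1 4 9 7)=[0, 4, 2, 3, 9, 5, 6, 1, 8, 7]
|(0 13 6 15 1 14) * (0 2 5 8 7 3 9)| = |(0 13 6 15 1 14 2 5 8 7 3 9)| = 12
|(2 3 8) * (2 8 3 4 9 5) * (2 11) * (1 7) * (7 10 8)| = 20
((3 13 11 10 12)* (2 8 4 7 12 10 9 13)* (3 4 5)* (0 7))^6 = ((0 7 12 4)(2 8 5 3)(9 13 11))^6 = (13)(0 12)(2 5)(3 8)(4 7)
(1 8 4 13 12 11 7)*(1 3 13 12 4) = [0, 8, 2, 13, 12, 5, 6, 3, 1, 9, 10, 7, 11, 4] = (1 8)(3 13 4 12 11 7)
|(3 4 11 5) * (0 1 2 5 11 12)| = 7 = |(0 1 2 5 3 4 12)|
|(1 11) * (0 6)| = 2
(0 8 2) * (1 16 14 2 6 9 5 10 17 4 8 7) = [7, 16, 0, 3, 8, 10, 9, 1, 6, 5, 17, 11, 12, 13, 2, 15, 14, 4] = (0 7 1 16 14 2)(4 8 6 9 5 10 17)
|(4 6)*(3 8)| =|(3 8)(4 6)| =2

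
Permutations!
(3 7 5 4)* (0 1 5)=(0 1 5 4 3 7)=[1, 5, 2, 7, 3, 4, 6, 0]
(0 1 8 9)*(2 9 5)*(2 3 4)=(0 1 8 5 3 4 2 9)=[1, 8, 9, 4, 2, 3, 6, 7, 5, 0]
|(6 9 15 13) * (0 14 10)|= 12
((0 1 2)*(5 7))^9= (5 7)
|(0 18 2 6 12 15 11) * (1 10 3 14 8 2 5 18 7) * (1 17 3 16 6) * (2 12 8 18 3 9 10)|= 44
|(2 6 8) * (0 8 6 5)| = 4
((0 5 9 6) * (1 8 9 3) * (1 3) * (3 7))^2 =((0 5 1 8 9 6)(3 7))^2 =(0 1 9)(5 8 6)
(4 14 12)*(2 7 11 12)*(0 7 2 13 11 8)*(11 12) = (0 7 8)(4 14 13 12) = [7, 1, 2, 3, 14, 5, 6, 8, 0, 9, 10, 11, 4, 12, 13]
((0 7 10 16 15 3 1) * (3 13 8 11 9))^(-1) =((0 7 10 16 15 13 8 11 9 3 1))^(-1) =(0 1 3 9 11 8 13 15 16 10 7)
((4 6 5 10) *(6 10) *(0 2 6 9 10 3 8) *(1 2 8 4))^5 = ((0 8)(1 2 6 5 9 10)(3 4))^5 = (0 8)(1 10 9 5 6 2)(3 4)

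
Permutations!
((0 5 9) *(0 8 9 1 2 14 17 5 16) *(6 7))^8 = ((0 16)(1 2 14 17 5)(6 7)(8 9))^8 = (1 17 2 5 14)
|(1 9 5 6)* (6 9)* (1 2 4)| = 4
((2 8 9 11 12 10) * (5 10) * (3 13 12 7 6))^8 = ((2 8 9 11 7 6 3 13 12 5 10))^8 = (2 12 6 9 10 13 7 8 5 3 11)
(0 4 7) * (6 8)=[4, 1, 2, 3, 7, 5, 8, 0, 6]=(0 4 7)(6 8)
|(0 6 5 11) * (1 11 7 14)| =7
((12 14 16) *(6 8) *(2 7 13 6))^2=((2 7 13 6 8)(12 14 16))^2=(2 13 8 7 6)(12 16 14)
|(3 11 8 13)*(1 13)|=5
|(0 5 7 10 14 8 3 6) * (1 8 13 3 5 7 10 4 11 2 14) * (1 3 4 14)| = 13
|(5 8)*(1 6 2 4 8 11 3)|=8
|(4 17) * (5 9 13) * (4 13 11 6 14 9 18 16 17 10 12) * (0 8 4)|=20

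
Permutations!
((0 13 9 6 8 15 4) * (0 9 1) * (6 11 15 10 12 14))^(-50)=(0 13 1)(4 11)(9 15)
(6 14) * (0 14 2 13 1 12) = [14, 12, 13, 3, 4, 5, 2, 7, 8, 9, 10, 11, 0, 1, 6] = (0 14 6 2 13 1 12)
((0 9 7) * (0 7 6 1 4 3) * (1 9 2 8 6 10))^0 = (10)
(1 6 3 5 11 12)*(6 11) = [0, 11, 2, 5, 4, 6, 3, 7, 8, 9, 10, 12, 1] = (1 11 12)(3 5 6)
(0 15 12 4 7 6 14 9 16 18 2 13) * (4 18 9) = (0 15 12 18 2 13)(4 7 6 14)(9 16) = [15, 1, 13, 3, 7, 5, 14, 6, 8, 16, 10, 11, 18, 0, 4, 12, 9, 17, 2]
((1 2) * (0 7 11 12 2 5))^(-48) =(0 7 11 12 2 1 5)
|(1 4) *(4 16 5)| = |(1 16 5 4)| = 4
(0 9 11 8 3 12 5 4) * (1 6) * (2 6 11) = (0 9 2 6 1 11 8 3 12 5 4) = [9, 11, 6, 12, 0, 4, 1, 7, 3, 2, 10, 8, 5]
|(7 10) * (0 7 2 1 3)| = |(0 7 10 2 1 3)| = 6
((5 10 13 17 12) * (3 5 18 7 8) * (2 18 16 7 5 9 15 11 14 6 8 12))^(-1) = (2 17 13 10 5 18)(3 8 6 14 11 15 9)(7 16 12)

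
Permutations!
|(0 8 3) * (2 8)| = 4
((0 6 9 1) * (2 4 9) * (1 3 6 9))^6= ((0 9 3 6 2 4 1))^6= (0 1 4 2 6 3 9)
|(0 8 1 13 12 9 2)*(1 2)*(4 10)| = 12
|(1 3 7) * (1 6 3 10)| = 6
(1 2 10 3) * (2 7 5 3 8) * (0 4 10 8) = (0 4 10)(1 7 5 3)(2 8) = [4, 7, 8, 1, 10, 3, 6, 5, 2, 9, 0]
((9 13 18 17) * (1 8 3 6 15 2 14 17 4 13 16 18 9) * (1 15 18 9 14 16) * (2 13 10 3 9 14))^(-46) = ((1 8 9)(2 16 14 17 15 13)(3 6 18 4 10))^(-46) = (1 9 8)(2 14 15)(3 10 4 18 6)(13 16 17)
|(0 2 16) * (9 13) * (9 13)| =|(0 2 16)| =3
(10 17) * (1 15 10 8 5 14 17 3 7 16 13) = (1 15 10 3 7 16 13)(5 14 17 8) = [0, 15, 2, 7, 4, 14, 6, 16, 5, 9, 3, 11, 12, 1, 17, 10, 13, 8]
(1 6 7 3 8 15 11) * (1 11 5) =(1 6 7 3 8 15 5) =[0, 6, 2, 8, 4, 1, 7, 3, 15, 9, 10, 11, 12, 13, 14, 5]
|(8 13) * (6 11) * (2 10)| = |(2 10)(6 11)(8 13)| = 2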